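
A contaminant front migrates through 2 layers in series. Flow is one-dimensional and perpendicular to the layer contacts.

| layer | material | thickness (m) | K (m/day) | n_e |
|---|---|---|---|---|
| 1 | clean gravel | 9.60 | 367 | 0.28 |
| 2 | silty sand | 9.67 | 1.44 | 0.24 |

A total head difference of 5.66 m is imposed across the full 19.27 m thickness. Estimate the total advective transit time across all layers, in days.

With flow normal to the layers, continuity requires the same specific discharge q through every layer.
Σ(b_i/K_i) = 9.60/367 + 9.67/1.44 = 6.741 d.
q = Δh / Σ(b_i/K_i) = 5.66 / 6.741 = 0.8396 m/day.
In each layer the seepage velocity is v_i = q/n_i, so the layer transit time is t_i = b_i·n_i / q:
  layer 1 (clean gravel): t_1 = 9.60 × 0.28 / 0.8396 = 3.202 d
  layer 2 (silty sand): t_2 = 9.67 × 0.24 / 0.8396 = 2.764 d
Total t = Σ t_i = 5.966 days.

5.97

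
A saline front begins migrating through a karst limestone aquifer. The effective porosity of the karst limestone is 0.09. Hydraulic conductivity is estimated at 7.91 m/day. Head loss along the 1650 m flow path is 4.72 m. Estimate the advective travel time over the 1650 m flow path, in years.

18.0

Hydraulic gradient i = Δh / L = 4.72 / 1650 = 0.002861.
Darcy flux q = K · i = 7.910 × 0.002861 = 0.02263 m/day.
Seepage velocity v = q / n_e = 0.02263 / 0.09 = 0.2514 m/day.
Travel time t = L / v = 1650 / 0.2514 = 6563 days = 17.97 years.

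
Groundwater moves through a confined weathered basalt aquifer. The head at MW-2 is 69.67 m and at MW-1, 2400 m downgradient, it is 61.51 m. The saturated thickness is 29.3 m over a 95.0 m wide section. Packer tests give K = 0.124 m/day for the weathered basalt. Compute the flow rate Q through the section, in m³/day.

Cross-sectional area A = 95.0 × 29.3 = 2784 m².
Hydraulic gradient i = (69.67 − 61.51) / 2400 = 8.16 / 2400 = 0.003400.
Darcy's law: Q = K · A · i = 0.1240 × 2784 × 0.003400 = 1.174 m³/day.

1.17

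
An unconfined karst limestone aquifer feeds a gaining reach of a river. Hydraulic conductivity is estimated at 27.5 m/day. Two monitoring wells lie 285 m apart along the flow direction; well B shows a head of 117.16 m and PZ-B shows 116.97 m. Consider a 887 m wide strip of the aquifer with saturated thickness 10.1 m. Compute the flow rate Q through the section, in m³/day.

Cross-sectional area A = 887 × 10.1 = 8959 m².
Hydraulic gradient i = (117.16 − 116.97) / 285 = 0.19 / 285 = 0.0006667.
Darcy's law: Q = K · A · i = 27.50 × 8959 × 0.0006667 = 164.2 m³/day.

164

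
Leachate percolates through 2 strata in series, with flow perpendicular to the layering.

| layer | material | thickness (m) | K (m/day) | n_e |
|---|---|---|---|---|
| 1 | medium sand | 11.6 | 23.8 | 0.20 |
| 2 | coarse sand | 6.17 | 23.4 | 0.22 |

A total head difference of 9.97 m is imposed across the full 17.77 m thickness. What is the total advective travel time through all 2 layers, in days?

0.277

With flow normal to the layers, continuity requires the same specific discharge q through every layer.
Σ(b_i/K_i) = 11.6/23.8 + 6.17/23.4 = 0.7511 d.
q = Δh / Σ(b_i/K_i) = 9.97 / 0.7511 = 13.27 m/day.
In each layer the seepage velocity is v_i = q/n_i, so the layer transit time is t_i = b_i·n_i / q:
  layer 1 (medium sand): t_1 = 11.6 × 0.20 / 13.27 = 0.1748 d
  layer 2 (coarse sand): t_2 = 6.17 × 0.22 / 13.27 = 0.1023 d
Total t = Σ t_i = 0.2770 days.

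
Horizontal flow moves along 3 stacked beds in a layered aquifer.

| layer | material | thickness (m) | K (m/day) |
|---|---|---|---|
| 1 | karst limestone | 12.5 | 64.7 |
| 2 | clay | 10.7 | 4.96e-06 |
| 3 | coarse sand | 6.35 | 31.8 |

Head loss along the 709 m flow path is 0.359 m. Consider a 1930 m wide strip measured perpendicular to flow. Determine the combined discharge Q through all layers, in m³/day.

Flow is parallel to layering, so each bed carries its own Darcy discharge and the transmissivities add.
Σ(K_i·b_i) = 64.7×12.5 + 4.96e-06×10.7 + 31.8×6.35 = 1011 m²/day.
Hydraulic gradient i = Δh / L = 0.359 / 709 = 0.0005063.
Q = Σ(K_i·b_i) · W · i = 1011 × 1930 × 0.0005063 = 987.7 m³/day.

988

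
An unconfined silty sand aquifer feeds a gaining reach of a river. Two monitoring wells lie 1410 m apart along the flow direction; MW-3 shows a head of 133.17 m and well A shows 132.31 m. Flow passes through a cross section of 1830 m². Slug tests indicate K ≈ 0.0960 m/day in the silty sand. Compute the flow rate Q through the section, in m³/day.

0.107

Hydraulic gradient i = (133.17 − 132.31) / 1410 = 0.86 / 1410 = 0.0006099.
Darcy's law: Q = K · A · i = 0.09600 × 1830 × 0.0006099 = 0.1072 m³/day.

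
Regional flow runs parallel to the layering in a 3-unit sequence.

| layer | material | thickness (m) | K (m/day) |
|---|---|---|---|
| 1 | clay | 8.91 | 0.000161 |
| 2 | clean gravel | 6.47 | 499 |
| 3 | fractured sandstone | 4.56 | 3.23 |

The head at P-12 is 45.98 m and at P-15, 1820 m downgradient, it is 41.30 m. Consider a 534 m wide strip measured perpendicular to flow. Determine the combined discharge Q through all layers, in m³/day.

4450

Flow is parallel to layering, so each bed carries its own Darcy discharge and the transmissivities add.
Σ(K_i·b_i) = 0.000161×8.91 + 499×6.47 + 3.23×4.56 = 3243 m²/day.
Hydraulic gradient i = (45.98 − 41.30) / 1820 = 4.68 / 1820 = 0.002571.
Q = Σ(K_i·b_i) · W · i = 3243 × 534 × 0.002571 = 4453 m³/day.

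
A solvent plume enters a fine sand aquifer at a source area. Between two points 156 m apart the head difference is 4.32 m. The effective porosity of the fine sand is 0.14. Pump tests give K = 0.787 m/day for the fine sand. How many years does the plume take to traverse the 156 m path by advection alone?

Hydraulic gradient i = Δh / L = 4.32 / 156 = 0.02769.
Darcy flux q = K · i = 0.7870 × 0.02769 = 0.02179 m/day.
Seepage velocity v = q / n_e = 0.02179 / 0.14 = 0.1557 m/day.
Travel time t = L / v = 156 / 0.1557 = 1002 days = 2.744 years.

2.74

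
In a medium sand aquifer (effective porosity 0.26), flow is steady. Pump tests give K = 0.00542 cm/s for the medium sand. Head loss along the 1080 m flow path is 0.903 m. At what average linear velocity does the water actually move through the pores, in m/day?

0.0151

Convert K: 0.00542 cm/s × 864 = 4.683 m/day.
Hydraulic gradient i = Δh / L = 0.903 / 1080 = 0.0008361.
Darcy flux q = K · i = 4.683 × 0.0008361 = 0.003915 m/day.
Seepage velocity v = q / n_e = 0.003915 / 0.26 = 0.01506 m/day.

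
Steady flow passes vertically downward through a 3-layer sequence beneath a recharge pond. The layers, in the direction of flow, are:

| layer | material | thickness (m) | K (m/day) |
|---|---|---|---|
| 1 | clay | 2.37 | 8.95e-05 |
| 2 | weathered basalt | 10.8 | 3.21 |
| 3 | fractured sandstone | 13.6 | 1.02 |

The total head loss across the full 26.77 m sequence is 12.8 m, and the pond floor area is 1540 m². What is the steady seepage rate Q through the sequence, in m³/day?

Flow is perpendicular to layering, so the layers act in series and the equivalent K is the thickness-weighted harmonic mean.
Total thickness L = 2.37 + 10.8 + 13.6 = 26.77 m.
Σ(b_i/K_i) = 2.37/8.95e-05 + 10.8/3.21 + 13.6/1.02 = 26497 d.
K_eq = L / Σ(b_i/K_i) = 26.77 / 26497 = 0.001010 m/day.
Q = K_eq · A · (Δh/L) = 0.001010 × 1540 × (12.8/26.77) = 0.7439 m³/day.

0.744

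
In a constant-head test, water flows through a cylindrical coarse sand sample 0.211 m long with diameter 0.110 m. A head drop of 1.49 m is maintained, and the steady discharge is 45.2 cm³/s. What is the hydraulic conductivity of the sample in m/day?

58.2

Cross-sectional area A = π·(d/2)² = π × (0.110/2)² = 0.009503 m².
Convert discharge: 45.2 cm³/s = 4.520e-05 m³/s.
Darcy's law rearranged: K = Q·L / (A·Δh) = 4.520e-05 × 0.211 / (0.009503 × 1.49) = 0.0006735 m/s = 58.19 m/day.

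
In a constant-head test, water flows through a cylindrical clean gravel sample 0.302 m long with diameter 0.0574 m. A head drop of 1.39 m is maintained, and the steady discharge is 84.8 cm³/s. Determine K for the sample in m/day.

Cross-sectional area A = π·(d/2)² = π × (0.0574/2)² = 0.002588 m².
Convert discharge: 84.8 cm³/s = 8.480e-05 m³/s.
Darcy's law rearranged: K = Q·L / (A·Δh) = 8.480e-05 × 0.302 / (0.002588 × 1.39) = 0.007120 m/s = 615.2 m/day.

615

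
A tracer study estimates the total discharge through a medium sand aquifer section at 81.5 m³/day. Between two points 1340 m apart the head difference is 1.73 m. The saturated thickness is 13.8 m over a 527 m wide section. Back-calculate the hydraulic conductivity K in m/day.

Cross-sectional area A = 527 × 13.8 = 7273 m².
Hydraulic gradient i = Δh / L = 1.73 / 1340 = 0.001291.
From Q = K·A·i, K = Q / (A·i) = 81.5 / (7273 × 0.001291) = 8.680 m/day.

8.68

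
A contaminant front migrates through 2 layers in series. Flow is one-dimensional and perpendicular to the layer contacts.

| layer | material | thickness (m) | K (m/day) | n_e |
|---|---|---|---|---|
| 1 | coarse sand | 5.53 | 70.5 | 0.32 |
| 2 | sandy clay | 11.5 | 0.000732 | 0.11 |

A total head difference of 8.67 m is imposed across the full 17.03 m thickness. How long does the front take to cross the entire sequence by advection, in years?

With flow normal to the layers, continuity requires the same specific discharge q through every layer.
Σ(b_i/K_i) = 5.53/70.5 + 11.5/0.000732 = 15710 d.
q = Δh / Σ(b_i/K_i) = 8.67 / 15710 = 0.0005519 m/day.
In each layer the seepage velocity is v_i = q/n_i, so the layer transit time is t_i = b_i·n_i / q:
  layer 1 (coarse sand): t_1 = 5.53 × 0.32 / 0.0005519 = 3207 d
  layer 2 (sandy clay): t_2 = 11.5 × 0.11 / 0.0005519 = 2292 d
Total t = Σ t_i = 5499 days = 15.06 years.

15.1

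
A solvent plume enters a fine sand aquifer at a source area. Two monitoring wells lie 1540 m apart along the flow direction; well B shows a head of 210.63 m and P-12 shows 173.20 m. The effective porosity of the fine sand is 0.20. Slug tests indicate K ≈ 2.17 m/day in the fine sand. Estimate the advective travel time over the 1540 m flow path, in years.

16.0

Hydraulic gradient i = (210.63 − 173.20) / 1540 = 37.43 / 1540 = 0.02431.
Darcy flux q = K · i = 2.170 × 0.02431 = 0.05274 m/day.
Seepage velocity v = q / n_e = 0.05274 / 0.20 = 0.2637 m/day.
Travel time t = L / v = 1540 / 0.2637 = 5840 days = 15.99 years.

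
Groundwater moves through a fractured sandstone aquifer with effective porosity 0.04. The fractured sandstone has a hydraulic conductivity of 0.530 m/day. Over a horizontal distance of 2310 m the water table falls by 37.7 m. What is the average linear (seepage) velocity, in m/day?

0.216

Hydraulic gradient i = Δh / L = 37.7 / 2310 = 0.01632.
Darcy flux q = K · i = 0.5300 × 0.01632 = 0.008650 m/day.
Seepage velocity v = q / n_e = 0.008650 / 0.04 = 0.2162 m/day.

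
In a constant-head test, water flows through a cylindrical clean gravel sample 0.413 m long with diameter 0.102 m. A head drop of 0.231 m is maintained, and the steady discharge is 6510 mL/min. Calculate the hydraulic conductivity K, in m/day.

Cross-sectional area A = π·(d/2)² = π × (0.102/2)² = 0.008171 m².
Convert discharge: 6510 mL/min = 0.0001085 m³/s.
Darcy's law rearranged: K = Q·L / (A·Δh) = 0.0001085 × 0.413 / (0.008171 × 0.231) = 0.02374 m/s = 2051 m/day.

2050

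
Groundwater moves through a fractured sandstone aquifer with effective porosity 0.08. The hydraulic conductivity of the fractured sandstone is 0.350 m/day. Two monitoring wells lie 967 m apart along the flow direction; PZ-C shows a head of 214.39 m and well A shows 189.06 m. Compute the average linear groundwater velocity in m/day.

Hydraulic gradient i = (214.39 − 189.06) / 967 = 25.33 / 967 = 0.02619.
Darcy flux q = K · i = 0.3500 × 0.02619 = 0.009168 m/day.
Seepage velocity v = q / n_e = 0.009168 / 0.08 = 0.1146 m/day.

0.115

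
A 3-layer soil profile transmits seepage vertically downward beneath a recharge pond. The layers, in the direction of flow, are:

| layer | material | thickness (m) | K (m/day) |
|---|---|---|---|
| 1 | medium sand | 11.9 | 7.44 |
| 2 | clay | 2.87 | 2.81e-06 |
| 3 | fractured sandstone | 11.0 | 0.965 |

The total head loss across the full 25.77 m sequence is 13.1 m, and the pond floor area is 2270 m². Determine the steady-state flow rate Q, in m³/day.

Flow is perpendicular to layering, so the layers act in series and the equivalent K is the thickness-weighted harmonic mean.
Total thickness L = 11.9 + 2.87 + 11.0 = 25.77 m.
Σ(b_i/K_i) = 11.9/7.44 + 2.87/2.81e-06 + 11.0/0.965 = 1.021e+06 d.
K_eq = L / Σ(b_i/K_i) = 25.77 / 1.021e+06 = 2.523e-05 m/day.
Q = K_eq · A · (Δh/L) = 2.523e-05 × 2270 × (13.1/25.77) = 0.02911 m³/day.

0.0291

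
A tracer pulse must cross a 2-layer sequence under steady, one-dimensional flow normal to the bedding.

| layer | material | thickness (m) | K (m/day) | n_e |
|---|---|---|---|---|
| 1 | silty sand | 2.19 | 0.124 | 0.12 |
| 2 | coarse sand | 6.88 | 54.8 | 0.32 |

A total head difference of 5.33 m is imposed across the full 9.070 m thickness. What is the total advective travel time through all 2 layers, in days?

8.22

With flow normal to the layers, continuity requires the same specific discharge q through every layer.
Σ(b_i/K_i) = 2.19/0.124 + 6.88/54.8 = 17.79 d.
q = Δh / Σ(b_i/K_i) = 5.33 / 17.79 = 0.2997 m/day.
In each layer the seepage velocity is v_i = q/n_i, so the layer transit time is t_i = b_i·n_i / q:
  layer 1 (silty sand): t_1 = 2.19 × 0.12 / 0.2997 = 0.8770 d
  layer 2 (coarse sand): t_2 = 6.88 × 0.32 / 0.2997 = 7.347 d
Total t = Σ t_i = 8.224 days.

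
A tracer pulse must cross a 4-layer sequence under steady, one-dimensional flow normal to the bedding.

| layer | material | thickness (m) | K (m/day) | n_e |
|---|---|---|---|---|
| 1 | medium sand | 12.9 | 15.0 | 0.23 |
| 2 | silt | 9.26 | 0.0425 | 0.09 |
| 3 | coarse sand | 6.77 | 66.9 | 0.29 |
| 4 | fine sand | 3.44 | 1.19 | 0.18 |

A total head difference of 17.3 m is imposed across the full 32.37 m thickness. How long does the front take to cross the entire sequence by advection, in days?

81.8

With flow normal to the layers, continuity requires the same specific discharge q through every layer.
Σ(b_i/K_i) = 12.9/15.0 + 9.26/0.0425 + 6.77/66.9 + 3.44/1.19 = 221.7 d.
q = Δh / Σ(b_i/K_i) = 17.3 / 221.7 = 0.07802 m/day.
In each layer the seepage velocity is v_i = q/n_i, so the layer transit time is t_i = b_i·n_i / q:
  layer 1 (medium sand): t_1 = 12.9 × 0.23 / 0.07802 = 38.03 d
  layer 2 (silt): t_2 = 9.26 × 0.09 / 0.07802 = 10.68 d
  layer 3 (coarse sand): t_3 = 6.77 × 0.29 / 0.07802 = 25.16 d
  layer 4 (fine sand): t_4 = 3.44 × 0.18 / 0.07802 = 7.936 d
Total t = Σ t_i = 81.81 days.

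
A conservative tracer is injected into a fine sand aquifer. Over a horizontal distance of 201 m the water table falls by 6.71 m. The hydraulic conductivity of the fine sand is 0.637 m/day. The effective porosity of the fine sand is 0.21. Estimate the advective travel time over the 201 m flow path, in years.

Hydraulic gradient i = Δh / L = 6.71 / 201 = 0.03338.
Darcy flux q = K · i = 0.6370 × 0.03338 = 0.02127 m/day.
Seepage velocity v = q / n_e = 0.02127 / 0.21 = 0.1013 m/day.
Travel time t = L / v = 201 / 0.1013 = 1985 days = 5.434 years.

5.43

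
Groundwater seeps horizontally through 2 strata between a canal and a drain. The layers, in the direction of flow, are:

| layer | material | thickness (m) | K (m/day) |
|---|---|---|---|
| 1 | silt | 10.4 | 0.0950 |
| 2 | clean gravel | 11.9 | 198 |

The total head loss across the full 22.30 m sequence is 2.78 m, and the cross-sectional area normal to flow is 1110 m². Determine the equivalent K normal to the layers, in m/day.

0.204

Flow is perpendicular to layering, so the layers act in series and the equivalent K is the thickness-weighted harmonic mean.
Total thickness L = 10.4 + 11.9 = 22.30 m.
Σ(b_i/K_i) = 10.4/0.0950 + 11.9/198 = 109.5 d.
K_eq = L / Σ(b_i/K_i) = 22.30 / 109.5 = 0.2036 m/day.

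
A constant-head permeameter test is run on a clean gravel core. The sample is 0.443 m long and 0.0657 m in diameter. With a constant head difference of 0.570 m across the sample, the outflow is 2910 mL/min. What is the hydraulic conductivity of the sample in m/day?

961

Cross-sectional area A = π·(d/2)² = π × (0.0657/2)² = 0.003390 m².
Convert discharge: 2910 mL/min = 4.850e-05 m³/s.
Darcy's law rearranged: K = Q·L / (A·Δh) = 4.850e-05 × 0.443 / (0.003390 × 0.570) = 0.01112 m/s = 960.6 m/day.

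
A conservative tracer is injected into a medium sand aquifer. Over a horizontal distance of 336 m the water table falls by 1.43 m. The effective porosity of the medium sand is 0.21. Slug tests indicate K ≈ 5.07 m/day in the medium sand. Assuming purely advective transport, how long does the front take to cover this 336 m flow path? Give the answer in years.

8.95

Hydraulic gradient i = Δh / L = 1.43 / 336 = 0.004256.
Darcy flux q = K · i = 5.070 × 0.004256 = 0.02158 m/day.
Seepage velocity v = q / n_e = 0.02158 / 0.21 = 0.1028 m/day.
Travel time t = L / v = 336 / 0.1028 = 3270 days = 8.953 years.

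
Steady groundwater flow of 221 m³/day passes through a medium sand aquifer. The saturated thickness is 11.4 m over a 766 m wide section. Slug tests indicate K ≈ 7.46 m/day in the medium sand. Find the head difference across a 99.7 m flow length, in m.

0.338

Cross-sectional area A = 766 × 11.4 = 8732 m².
From Q = K·A·i, i = Q / (K·A) = 221 / (7.460 × 8732) = 0.003392.
Head loss Δh = i · L = 0.003392 × 99.7 = 0.3382 m.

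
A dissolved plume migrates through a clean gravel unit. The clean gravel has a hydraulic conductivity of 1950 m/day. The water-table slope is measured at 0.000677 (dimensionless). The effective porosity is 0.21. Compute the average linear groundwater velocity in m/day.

Hydraulic gradient i = 0.000677.
Darcy flux q = K · i = 1950 × 0.0006770 = 1.320 m/day.
Seepage velocity v = q / n_e = 1.320 / 0.21 = 6.286 m/day.

6.29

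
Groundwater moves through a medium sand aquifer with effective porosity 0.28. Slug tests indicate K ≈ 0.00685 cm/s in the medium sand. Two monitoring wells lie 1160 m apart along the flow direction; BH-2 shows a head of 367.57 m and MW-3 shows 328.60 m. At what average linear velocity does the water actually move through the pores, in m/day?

0.710

Convert K: 0.00685 cm/s × 864 = 5.918 m/day.
Hydraulic gradient i = (367.57 − 328.60) / 1160 = 38.97 / 1160 = 0.03359.
Darcy flux q = K · i = 5.918 × 0.03359 = 0.1988 m/day.
Seepage velocity v = q / n_e = 0.1988 / 0.28 = 0.7101 m/day.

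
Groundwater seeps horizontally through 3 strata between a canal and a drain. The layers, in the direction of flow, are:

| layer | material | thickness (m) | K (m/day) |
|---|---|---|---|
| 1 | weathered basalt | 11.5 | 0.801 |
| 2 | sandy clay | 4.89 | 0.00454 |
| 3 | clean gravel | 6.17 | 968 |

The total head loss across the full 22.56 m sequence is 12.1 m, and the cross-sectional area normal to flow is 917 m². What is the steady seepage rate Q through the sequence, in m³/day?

Flow is perpendicular to layering, so the layers act in series and the equivalent K is the thickness-weighted harmonic mean.
Total thickness L = 11.5 + 4.89 + 6.17 = 22.56 m.
Σ(b_i/K_i) = 11.5/0.801 + 4.89/0.00454 + 6.17/968 = 1091 d.
K_eq = L / Σ(b_i/K_i) = 22.56 / 1091 = 0.02067 m/day.
Q = K_eq · A · (Δh/L) = 0.02067 × 917 × (12.1/22.56) = 10.17 m³/day.

10.2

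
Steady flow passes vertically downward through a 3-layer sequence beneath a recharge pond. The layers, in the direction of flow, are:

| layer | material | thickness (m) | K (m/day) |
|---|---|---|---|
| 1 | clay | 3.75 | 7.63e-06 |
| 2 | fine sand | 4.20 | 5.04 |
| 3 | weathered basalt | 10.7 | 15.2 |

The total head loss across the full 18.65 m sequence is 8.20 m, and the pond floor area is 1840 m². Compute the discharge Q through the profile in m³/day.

0.0307

Flow is perpendicular to layering, so the layers act in series and the equivalent K is the thickness-weighted harmonic mean.
Total thickness L = 3.75 + 4.20 + 10.7 = 18.65 m.
Σ(b_i/K_i) = 3.75/7.63e-06 + 4.20/5.04 + 10.7/15.2 = 4.915e+05 d.
K_eq = L / Σ(b_i/K_i) = 18.65 / 4.915e+05 = 3.795e-05 m/day.
Q = K_eq · A · (Δh/L) = 3.795e-05 × 1840 × (8.20/18.65) = 0.03070 m³/day.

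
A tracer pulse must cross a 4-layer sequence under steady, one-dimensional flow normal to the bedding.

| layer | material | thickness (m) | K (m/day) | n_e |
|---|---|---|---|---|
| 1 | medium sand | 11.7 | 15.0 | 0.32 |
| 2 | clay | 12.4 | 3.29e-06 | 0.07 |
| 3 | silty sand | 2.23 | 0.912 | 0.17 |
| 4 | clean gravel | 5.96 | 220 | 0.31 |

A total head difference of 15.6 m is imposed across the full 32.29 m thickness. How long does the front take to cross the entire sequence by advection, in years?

With flow normal to the layers, continuity requires the same specific discharge q through every layer.
Σ(b_i/K_i) = 11.7/15.0 + 12.4/3.29e-06 + 2.23/0.912 + 5.96/220 = 3.769e+06 d.
q = Δh / Σ(b_i/K_i) = 15.6 / 3.769e+06 = 4.139e-06 m/day.
In each layer the seepage velocity is v_i = q/n_i, so the layer transit time is t_i = b_i·n_i / q:
  layer 1 (medium sand): t_1 = 11.7 × 0.32 / 4.139e-06 = 9.046e+05 d
  layer 2 (clay): t_2 = 12.4 × 0.07 / 4.139e-06 = 2.097e+05 d
  layer 3 (silty sand): t_3 = 2.23 × 0.17 / 4.139e-06 = 91592 d
  layer 4 (clean gravel): t_4 = 5.96 × 0.31 / 4.139e-06 = 4.464e+05 d
Total t = Σ t_i = 1.652e+06 days = 4524 years.

4520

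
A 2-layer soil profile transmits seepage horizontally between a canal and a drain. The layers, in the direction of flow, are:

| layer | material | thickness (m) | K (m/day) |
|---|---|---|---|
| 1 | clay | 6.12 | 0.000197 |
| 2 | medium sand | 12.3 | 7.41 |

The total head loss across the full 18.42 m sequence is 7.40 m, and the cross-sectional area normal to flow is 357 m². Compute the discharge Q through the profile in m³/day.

0.0850

Flow is perpendicular to layering, so the layers act in series and the equivalent K is the thickness-weighted harmonic mean.
Total thickness L = 6.12 + 12.3 = 18.42 m.
Σ(b_i/K_i) = 6.12/0.000197 + 12.3/7.41 = 31068 d.
K_eq = L / Σ(b_i/K_i) = 18.42 / 31068 = 0.0005929 m/day.
Q = K_eq · A · (Δh/L) = 0.0005929 × 357 × (7.40/18.42) = 0.08503 m³/day.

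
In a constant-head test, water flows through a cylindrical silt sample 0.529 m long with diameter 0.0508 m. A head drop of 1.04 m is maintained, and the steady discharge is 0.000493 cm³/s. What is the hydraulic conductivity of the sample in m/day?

Cross-sectional area A = π·(d/2)² = π × (0.0508/2)² = 0.002027 m².
Convert discharge: 0.000493 cm³/s = 4.930e-10 m³/s.
Darcy's law rearranged: K = Q·L / (A·Δh) = 4.930e-10 × 0.529 / (0.002027 × 1.04) = 1.237e-07 m/s = 0.01069 m/day.

0.0107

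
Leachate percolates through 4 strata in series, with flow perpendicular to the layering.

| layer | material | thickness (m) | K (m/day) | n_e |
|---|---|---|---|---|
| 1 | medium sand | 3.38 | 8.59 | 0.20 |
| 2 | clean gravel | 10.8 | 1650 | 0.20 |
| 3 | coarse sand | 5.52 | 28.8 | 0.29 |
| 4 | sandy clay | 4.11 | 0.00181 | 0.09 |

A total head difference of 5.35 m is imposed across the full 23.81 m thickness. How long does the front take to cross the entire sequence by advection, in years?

With flow normal to the layers, continuity requires the same specific discharge q through every layer.
Σ(b_i/K_i) = 3.38/8.59 + 10.8/1650 + 5.52/28.8 + 4.11/0.00181 = 2271 d.
q = Δh / Σ(b_i/K_i) = 5.35 / 2271 = 0.002355 m/day.
In each layer the seepage velocity is v_i = q/n_i, so the layer transit time is t_i = b_i·n_i / q:
  layer 1 (medium sand): t_1 = 3.38 × 0.20 / 0.002355 = 287.0 d
  layer 2 (clean gravel): t_2 = 10.8 × 0.20 / 0.002355 = 917.0 d
  layer 3 (coarse sand): t_3 = 5.52 × 0.29 / 0.002355 = 679.6 d
  layer 4 (sandy clay): t_4 = 4.11 × 0.09 / 0.002355 = 157.0 d
Total t = Σ t_i = 2041 days = 5.587 years.

5.59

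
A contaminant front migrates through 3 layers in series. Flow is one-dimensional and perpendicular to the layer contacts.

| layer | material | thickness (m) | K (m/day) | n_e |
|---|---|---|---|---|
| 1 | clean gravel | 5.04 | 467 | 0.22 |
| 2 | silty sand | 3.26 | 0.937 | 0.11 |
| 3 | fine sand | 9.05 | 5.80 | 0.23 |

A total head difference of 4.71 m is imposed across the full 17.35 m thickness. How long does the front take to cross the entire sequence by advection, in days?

With flow normal to the layers, continuity requires the same specific discharge q through every layer.
Σ(b_i/K_i) = 5.04/467 + 3.26/0.937 + 9.05/5.80 = 5.050 d.
q = Δh / Σ(b_i/K_i) = 4.71 / 5.050 = 0.9326 m/day.
In each layer the seepage velocity is v_i = q/n_i, so the layer transit time is t_i = b_i·n_i / q:
  layer 1 (clean gravel): t_1 = 5.04 × 0.22 / 0.9326 = 1.189 d
  layer 2 (silty sand): t_2 = 3.26 × 0.11 / 0.9326 = 0.3845 d
  layer 3 (fine sand): t_3 = 9.05 × 0.23 / 0.9326 = 2.232 d
Total t = Σ t_i = 3.805 days.

3.81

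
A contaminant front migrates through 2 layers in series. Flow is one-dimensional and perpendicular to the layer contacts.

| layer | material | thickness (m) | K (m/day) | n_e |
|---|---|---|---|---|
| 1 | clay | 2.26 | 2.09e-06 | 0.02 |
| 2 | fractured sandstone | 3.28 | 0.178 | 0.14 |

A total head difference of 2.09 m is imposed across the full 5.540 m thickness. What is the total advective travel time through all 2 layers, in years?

With flow normal to the layers, continuity requires the same specific discharge q through every layer.
Σ(b_i/K_i) = 2.26/2.09e-06 + 3.28/0.178 = 1.081e+06 d.
q = Δh / Σ(b_i/K_i) = 2.09 / 1.081e+06 = 1.933e-06 m/day.
In each layer the seepage velocity is v_i = q/n_i, so the layer transit time is t_i = b_i·n_i / q:
  layer 1 (clay): t_1 = 2.26 × 0.02 / 1.933e-06 = 23386 d
  layer 2 (fractured sandstone): t_2 = 3.28 × 0.14 / 1.933e-06 = 2.376e+05 d
Total t = Σ t_i = 2.610e+05 days = 714.5 years.

715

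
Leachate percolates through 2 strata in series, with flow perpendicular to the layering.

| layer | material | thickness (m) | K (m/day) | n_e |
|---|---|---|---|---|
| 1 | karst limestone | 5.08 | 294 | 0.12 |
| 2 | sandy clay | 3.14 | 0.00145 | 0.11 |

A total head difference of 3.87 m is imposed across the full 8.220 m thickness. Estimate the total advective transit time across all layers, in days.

With flow normal to the layers, continuity requires the same specific discharge q through every layer.
Σ(b_i/K_i) = 5.08/294 + 3.14/0.00145 = 2166 d.
q = Δh / Σ(b_i/K_i) = 3.87 / 2166 = 0.001787 m/day.
In each layer the seepage velocity is v_i = q/n_i, so the layer transit time is t_i = b_i·n_i / q:
  layer 1 (karst limestone): t_1 = 5.08 × 0.12 / 0.001787 = 341.1 d
  layer 2 (sandy clay): t_2 = 3.14 × 0.11 / 0.001787 = 193.3 d
Total t = Σ t_i = 534.4 days.

534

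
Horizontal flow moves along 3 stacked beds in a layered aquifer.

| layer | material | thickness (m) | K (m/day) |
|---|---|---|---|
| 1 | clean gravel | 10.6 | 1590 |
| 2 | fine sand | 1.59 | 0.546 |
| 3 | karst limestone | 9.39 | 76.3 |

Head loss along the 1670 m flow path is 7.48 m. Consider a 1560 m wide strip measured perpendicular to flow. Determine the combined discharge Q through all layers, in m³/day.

123000

Flow is parallel to layering, so each bed carries its own Darcy discharge and the transmissivities add.
Σ(K_i·b_i) = 1590×10.6 + 0.546×1.59 + 76.3×9.39 = 17571 m²/day.
Hydraulic gradient i = Δh / L = 7.48 / 1670 = 0.004479.
Q = Σ(K_i·b_i) · W · i = 17571 × 1560 × 0.004479 = 1.228e+05 m³/day.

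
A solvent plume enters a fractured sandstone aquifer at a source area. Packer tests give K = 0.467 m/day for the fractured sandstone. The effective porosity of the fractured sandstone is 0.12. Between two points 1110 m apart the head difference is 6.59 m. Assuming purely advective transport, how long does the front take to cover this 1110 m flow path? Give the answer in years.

Hydraulic gradient i = Δh / L = 6.59 / 1110 = 0.005937.
Darcy flux q = K · i = 0.4670 × 0.005937 = 0.002773 m/day.
Seepage velocity v = q / n_e = 0.002773 / 0.12 = 0.02310 m/day.
Travel time t = L / v = 1110 / 0.02310 = 48042 days = 131.5 years.

132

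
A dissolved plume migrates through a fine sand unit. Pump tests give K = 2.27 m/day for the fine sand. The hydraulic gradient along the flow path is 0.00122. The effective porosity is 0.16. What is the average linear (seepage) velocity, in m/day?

0.0173

Hydraulic gradient i = 0.00122.
Darcy flux q = K · i = 2.270 × 0.001220 = 0.002769 m/day.
Seepage velocity v = q / n_e = 0.002769 / 0.16 = 0.01731 m/day.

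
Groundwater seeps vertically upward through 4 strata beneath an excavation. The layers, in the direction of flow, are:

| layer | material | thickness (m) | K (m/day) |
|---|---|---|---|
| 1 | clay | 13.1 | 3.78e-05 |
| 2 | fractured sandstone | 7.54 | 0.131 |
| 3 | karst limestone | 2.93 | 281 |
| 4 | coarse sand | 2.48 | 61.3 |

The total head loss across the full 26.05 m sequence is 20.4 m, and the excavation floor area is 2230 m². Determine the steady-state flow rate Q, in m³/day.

0.131

Flow is perpendicular to layering, so the layers act in series and the equivalent K is the thickness-weighted harmonic mean.
Total thickness L = 13.1 + 7.54 + 2.93 + 2.48 = 26.05 m.
Σ(b_i/K_i) = 13.1/3.78e-05 + 7.54/0.131 + 2.93/281 + 2.48/61.3 = 3.466e+05 d.
K_eq = L / Σ(b_i/K_i) = 26.05 / 3.466e+05 = 7.515e-05 m/day.
Q = K_eq · A · (Δh/L) = 7.515e-05 × 2230 × (20.4/26.05) = 0.1312 m³/day.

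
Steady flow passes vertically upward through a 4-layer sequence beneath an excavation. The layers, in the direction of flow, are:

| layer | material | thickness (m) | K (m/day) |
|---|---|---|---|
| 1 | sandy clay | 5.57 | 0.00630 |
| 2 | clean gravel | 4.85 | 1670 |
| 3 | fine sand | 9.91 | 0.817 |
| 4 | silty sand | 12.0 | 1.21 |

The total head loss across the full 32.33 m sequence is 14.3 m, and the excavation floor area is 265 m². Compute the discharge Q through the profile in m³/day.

4.18

Flow is perpendicular to layering, so the layers act in series and the equivalent K is the thickness-weighted harmonic mean.
Total thickness L = 5.57 + 4.85 + 9.91 + 12.0 = 32.33 m.
Σ(b_i/K_i) = 5.57/0.00630 + 4.85/1670 + 9.91/0.817 + 12.0/1.21 = 906.2 d.
K_eq = L / Σ(b_i/K_i) = 32.33 / 906.2 = 0.03568 m/day.
Q = K_eq · A · (Δh/L) = 0.03568 × 265 × (14.3/32.33) = 4.182 m³/day.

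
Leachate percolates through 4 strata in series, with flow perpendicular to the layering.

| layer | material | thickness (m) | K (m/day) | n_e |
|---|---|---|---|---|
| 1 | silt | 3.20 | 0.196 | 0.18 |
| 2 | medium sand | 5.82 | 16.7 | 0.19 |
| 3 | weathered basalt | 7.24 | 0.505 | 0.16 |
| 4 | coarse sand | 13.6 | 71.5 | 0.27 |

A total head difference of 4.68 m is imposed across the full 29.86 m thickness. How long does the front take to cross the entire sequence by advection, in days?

With flow normal to the layers, continuity requires the same specific discharge q through every layer.
Σ(b_i/K_i) = 3.20/0.196 + 5.82/16.7 + 7.24/0.505 + 13.6/71.5 = 31.20 d.
q = Δh / Σ(b_i/K_i) = 4.68 / 31.20 = 0.1500 m/day.
In each layer the seepage velocity is v_i = q/n_i, so the layer transit time is t_i = b_i·n_i / q:
  layer 1 (silt): t_1 = 3.20 × 0.18 / 0.1500 = 3.840 d
  layer 2 (medium sand): t_2 = 5.82 × 0.19 / 0.1500 = 7.372 d
  layer 3 (weathered basalt): t_3 = 7.24 × 0.16 / 0.1500 = 7.723 d
  layer 4 (coarse sand): t_4 = 13.6 × 0.27 / 0.1500 = 24.48 d
Total t = Σ t_i = 43.42 days.

43.4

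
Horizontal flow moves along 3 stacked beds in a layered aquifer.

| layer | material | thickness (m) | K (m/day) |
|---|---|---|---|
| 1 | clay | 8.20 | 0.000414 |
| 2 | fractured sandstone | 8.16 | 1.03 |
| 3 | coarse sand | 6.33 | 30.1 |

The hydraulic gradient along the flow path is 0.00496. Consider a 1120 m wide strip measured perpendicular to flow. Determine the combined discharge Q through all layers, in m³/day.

1110

Flow is parallel to layering, so each bed carries its own Darcy discharge and the transmissivities add.
Σ(K_i·b_i) = 0.000414×8.20 + 1.03×8.16 + 30.1×6.33 = 198.9 m²/day.
Hydraulic gradient i = 0.00496.
Q = Σ(K_i·b_i) · W · i = 198.9 × 1120 × 0.004960 = 1105 m³/day.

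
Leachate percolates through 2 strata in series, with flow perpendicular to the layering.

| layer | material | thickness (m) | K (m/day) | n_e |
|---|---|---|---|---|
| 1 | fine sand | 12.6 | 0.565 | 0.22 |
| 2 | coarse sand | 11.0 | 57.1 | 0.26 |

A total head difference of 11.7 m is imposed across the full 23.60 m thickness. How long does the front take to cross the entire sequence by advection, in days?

With flow normal to the layers, continuity requires the same specific discharge q through every layer.
Σ(b_i/K_i) = 12.6/0.565 + 11.0/57.1 = 22.49 d.
q = Δh / Σ(b_i/K_i) = 11.7 / 22.49 = 0.5201 m/day.
In each layer the seepage velocity is v_i = q/n_i, so the layer transit time is t_i = b_i·n_i / q:
  layer 1 (fine sand): t_1 = 12.6 × 0.22 / 0.5201 = 5.329 d
  layer 2 (coarse sand): t_2 = 11.0 × 0.26 / 0.5201 = 5.498 d
Total t = Σ t_i = 10.83 days.

10.8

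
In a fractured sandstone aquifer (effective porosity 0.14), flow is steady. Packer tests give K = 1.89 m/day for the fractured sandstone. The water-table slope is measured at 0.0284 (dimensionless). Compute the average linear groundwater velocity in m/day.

Hydraulic gradient i = 0.0284.
Darcy flux q = K · i = 1.890 × 0.02840 = 0.05368 m/day.
Seepage velocity v = q / n_e = 0.05368 / 0.14 = 0.3834 m/day.

0.383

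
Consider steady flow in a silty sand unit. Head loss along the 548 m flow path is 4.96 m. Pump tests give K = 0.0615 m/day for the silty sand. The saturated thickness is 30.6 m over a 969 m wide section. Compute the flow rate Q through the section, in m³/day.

Cross-sectional area A = 969 × 30.6 = 29651 m².
Hydraulic gradient i = Δh / L = 4.96 / 548 = 0.009051.
Darcy's law: Q = K · A · i = 0.06150 × 29651 × 0.009051 = 16.51 m³/day.

16.5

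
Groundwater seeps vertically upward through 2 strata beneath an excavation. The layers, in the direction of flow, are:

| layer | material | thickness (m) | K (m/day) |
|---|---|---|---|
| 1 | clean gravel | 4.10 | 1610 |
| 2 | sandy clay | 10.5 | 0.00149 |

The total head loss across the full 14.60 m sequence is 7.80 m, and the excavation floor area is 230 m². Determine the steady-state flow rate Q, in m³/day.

0.255

Flow is perpendicular to layering, so the layers act in series and the equivalent K is the thickness-weighted harmonic mean.
Total thickness L = 4.10 + 10.5 = 14.60 m.
Σ(b_i/K_i) = 4.10/1610 + 10.5/0.00149 = 7047 d.
K_eq = L / Σ(b_i/K_i) = 14.60 / 7047 = 0.002072 m/day.
Q = K_eq · A · (Δh/L) = 0.002072 × 230 × (7.80/14.60) = 0.2546 m³/day.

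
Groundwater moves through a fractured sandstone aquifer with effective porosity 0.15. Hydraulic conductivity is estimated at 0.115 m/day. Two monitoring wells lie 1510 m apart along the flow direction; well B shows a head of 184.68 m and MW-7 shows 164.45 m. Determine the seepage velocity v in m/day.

0.0103

Hydraulic gradient i = (184.68 − 164.45) / 1510 = 20.23 / 1510 = 0.01340.
Darcy flux q = K · i = 0.1150 × 0.01340 = 0.001541 m/day.
Seepage velocity v = q / n_e = 0.001541 / 0.15 = 0.01027 m/day.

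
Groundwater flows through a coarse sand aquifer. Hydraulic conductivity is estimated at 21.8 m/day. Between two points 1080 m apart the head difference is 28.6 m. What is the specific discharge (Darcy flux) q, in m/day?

Hydraulic gradient i = Δh / L = 28.6 / 1080 = 0.02648.
Specific discharge q = K · i = 21.80 × 0.02648 = 0.5773 m/day.

0.577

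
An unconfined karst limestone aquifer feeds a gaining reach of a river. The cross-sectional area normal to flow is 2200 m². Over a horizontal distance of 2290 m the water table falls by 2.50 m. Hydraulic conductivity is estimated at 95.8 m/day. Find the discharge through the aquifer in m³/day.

230

Hydraulic gradient i = Δh / L = 2.50 / 2290 = 0.001092.
Darcy's law: Q = K · A · i = 95.80 × 2200 × 0.001092 = 230.1 m³/day.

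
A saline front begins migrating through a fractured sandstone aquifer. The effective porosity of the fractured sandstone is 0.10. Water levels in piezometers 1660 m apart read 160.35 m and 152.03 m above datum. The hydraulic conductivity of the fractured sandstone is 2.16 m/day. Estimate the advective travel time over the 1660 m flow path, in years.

Hydraulic gradient i = (160.35 − 152.03) / 1660 = 8.32 / 1660 = 0.005012.
Darcy flux q = K · i = 2.160 × 0.005012 = 0.01083 m/day.
Seepage velocity v = q / n_e = 0.01083 / 0.10 = 0.1083 m/day.
Travel time t = L / v = 1660 / 0.1083 = 15333 days = 41.98 years.

42.0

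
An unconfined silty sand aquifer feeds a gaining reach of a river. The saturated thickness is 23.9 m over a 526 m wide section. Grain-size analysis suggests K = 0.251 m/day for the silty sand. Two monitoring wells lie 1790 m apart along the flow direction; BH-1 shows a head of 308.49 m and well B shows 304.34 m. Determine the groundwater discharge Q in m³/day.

7.32

Cross-sectional area A = 526 × 23.9 = 12571 m².
Hydraulic gradient i = (308.49 − 304.34) / 1790 = 4.15 / 1790 = 0.002318.
Darcy's law: Q = K · A · i = 0.2510 × 12571 × 0.002318 = 7.316 m³/day.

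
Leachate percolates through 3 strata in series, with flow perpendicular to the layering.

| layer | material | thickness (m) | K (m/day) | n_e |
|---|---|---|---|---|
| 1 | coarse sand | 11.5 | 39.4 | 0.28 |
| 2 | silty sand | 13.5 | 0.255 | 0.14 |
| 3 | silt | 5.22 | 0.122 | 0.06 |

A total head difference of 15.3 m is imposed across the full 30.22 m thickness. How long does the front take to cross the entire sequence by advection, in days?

With flow normal to the layers, continuity requires the same specific discharge q through every layer.
Σ(b_i/K_i) = 11.5/39.4 + 13.5/0.255 + 5.22/0.122 = 96.02 d.
q = Δh / Σ(b_i/K_i) = 15.3 / 96.02 = 0.1593 m/day.
In each layer the seepage velocity is v_i = q/n_i, so the layer transit time is t_i = b_i·n_i / q:
  layer 1 (coarse sand): t_1 = 11.5 × 0.28 / 0.1593 = 20.21 d
  layer 2 (silty sand): t_2 = 13.5 × 0.14 / 0.1593 = 11.86 d
  layer 3 (silt): t_3 = 5.22 × 0.06 / 0.1593 = 1.966 d
Total t = Σ t_i = 34.03 days.

34.0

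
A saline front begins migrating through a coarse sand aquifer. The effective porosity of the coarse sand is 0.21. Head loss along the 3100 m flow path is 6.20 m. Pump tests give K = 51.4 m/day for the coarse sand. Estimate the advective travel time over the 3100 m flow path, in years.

17.3

Hydraulic gradient i = Δh / L = 6.20 / 3100 = 0.002000.
Darcy flux q = K · i = 51.40 × 0.002000 = 0.1028 m/day.
Seepage velocity v = q / n_e = 0.1028 / 0.21 = 0.4895 m/day.
Travel time t = L / v = 3100 / 0.4895 = 6333 days = 17.34 years.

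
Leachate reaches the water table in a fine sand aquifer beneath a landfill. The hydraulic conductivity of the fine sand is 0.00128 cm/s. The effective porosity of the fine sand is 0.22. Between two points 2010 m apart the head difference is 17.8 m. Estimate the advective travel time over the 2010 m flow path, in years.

124

Convert K: 0.00128 cm/s × 864 = 1.106 m/day.
Hydraulic gradient i = Δh / L = 17.8 / 2010 = 0.008856.
Darcy flux q = K · i = 1.106 × 0.008856 = 0.009794 m/day.
Seepage velocity v = q / n_e = 0.009794 / 0.22 = 0.04452 m/day.
Travel time t = L / v = 2010 / 0.04452 = 45151 days = 123.6 years.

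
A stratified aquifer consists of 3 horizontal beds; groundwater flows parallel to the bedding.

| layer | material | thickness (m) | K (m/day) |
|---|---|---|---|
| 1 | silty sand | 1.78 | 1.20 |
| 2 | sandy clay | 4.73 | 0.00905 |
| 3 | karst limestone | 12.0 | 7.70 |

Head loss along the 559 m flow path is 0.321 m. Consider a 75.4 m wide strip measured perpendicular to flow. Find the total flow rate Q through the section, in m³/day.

Flow is parallel to layering, so each bed carries its own Darcy discharge and the transmissivities add.
Σ(K_i·b_i) = 1.20×1.78 + 0.00905×4.73 + 7.70×12.0 = 94.58 m²/day.
Hydraulic gradient i = Δh / L = 0.321 / 559 = 0.0005742.
Q = Σ(K_i·b_i) · W · i = 94.58 × 75.4 × 0.0005742 = 4.095 m³/day.

4.10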